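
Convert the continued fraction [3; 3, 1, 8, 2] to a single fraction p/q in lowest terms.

241/74

Fold from the inside: start with 2/1.
  8 + 1/2 = 17/2
  1 + 2/17 = 19/17
  3 + 17/19 = 74/19
  3 + 19/74 = 241/74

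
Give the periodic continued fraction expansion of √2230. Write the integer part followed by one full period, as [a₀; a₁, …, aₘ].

[47; 4, 2, 18, 2, 4, 94]

a₀ = ⌊√2230⌋ = 47.
With m₀=0, d₀=1 and mₖ₊₁ = dₖaₖ − mₖ, dₖ₊₁ = (n − mₖ₊₁²)/dₖ, aₖ₊₁ = ⌊(a₀+mₖ₊₁)/dₖ₊₁⌋:
  k=1: m=47, d=21, a=4
  k=2: m=37, d=41, a=2
  k=3: m=45, d=5, a=18
  k=4: m=45, d=41, a=2
  k=5: m=37, d=21, a=4
  k=6: m=47, d=1, a=94
d=1 and a=2a₀=94 at k=6, so the next step gives (m, d) = (47, 21) again — its k=1 value — and the period has length 6.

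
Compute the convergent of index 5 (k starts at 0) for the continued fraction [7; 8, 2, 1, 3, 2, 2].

Using pₖ = aₖpₖ₋₁ + pₖ₋₂, qₖ = aₖqₖ₋₁ + qₖ₋₂ (with p₋₁=1, p₋₂=0, q₋₁=0, q₋₂=1):
  k=0: a=7, p=7, q=1
  k=1: a=8, p=57, q=8
  k=2: a=2, p=121, q=17
  k=3: a=1, p=178, q=25
  k=4: a=3, p=655, q=92
  k=5: a=2, p=1488, q=209

1488/209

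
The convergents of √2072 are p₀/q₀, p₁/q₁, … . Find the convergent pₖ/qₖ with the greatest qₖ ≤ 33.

1229/27

√2072 = [45; 1, 1, 12, 1, 1, 90, …] (period length 6).
Convergents:
  p_0/q_0 = 45/1
  p_1/q_1 = 46/1
  p_2/q_2 = 91/2
  p_3/q_3 = 1138/25
  p_4/q_4 = 1229/27
  p_5/q_5 = 2367/52
q_4 = 27 ≤ 33 < 52 = q_5, so the answer is 1229/27.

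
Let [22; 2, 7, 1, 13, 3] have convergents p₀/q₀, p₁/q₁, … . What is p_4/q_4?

Using pₖ = aₖpₖ₋₁ + pₖ₋₂, qₖ = aₖqₖ₋₁ + qₖ₋₂ (with p₋₁=1, p₋₂=0, q₋₁=0, q₋₂=1):
  k=0: a=22, p=22, q=1
  k=1: a=2, p=45, q=2
  k=2: a=7, p=337, q=15
  k=3: a=1, p=382, q=17
  k=4: a=13, p=5303, q=236

5303/236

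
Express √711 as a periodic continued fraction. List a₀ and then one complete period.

a₀ = ⌊√711⌋ = 26.
With m₀=0, d₀=1 and mₖ₊₁ = dₖaₖ − mₖ, dₖ₊₁ = (n − mₖ₊₁²)/dₖ, aₖ₊₁ = ⌊(a₀+mₖ₊₁)/dₖ₊₁⌋:
  k=1: m=26, d=35, a=1
  k=2: m=9, d=18, a=1
  k=3: m=9, d=35, a=1
  k=4: m=26, d=1, a=52
d=1 and a=2a₀=52 at k=4, so the next step gives (m, d) = (26, 35) again — its k=1 value — and the period has length 4.

[26; 1, 1, 1, 52]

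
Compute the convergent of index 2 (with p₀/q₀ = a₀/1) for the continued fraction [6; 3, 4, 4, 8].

82/13

Using pₖ = aₖpₖ₋₁ + pₖ₋₂, qₖ = aₖqₖ₋₁ + qₖ₋₂ (with p₋₁=1, p₋₂=0, q₋₁=0, q₋₂=1):
  k=0: a=6, p=6, q=1
  k=1: a=3, p=19, q=3
  k=2: a=4, p=82, q=13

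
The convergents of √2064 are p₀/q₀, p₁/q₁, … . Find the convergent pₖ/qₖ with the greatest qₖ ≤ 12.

√2064 = [45; 2, 3, 7, 3, 2, 90, …] (period length 6).
Convergents:
  p_0/q_0 = 45/1
  p_1/q_1 = 91/2
  p_2/q_2 = 318/7
  p_3/q_3 = 2317/51
q_2 = 7 ≤ 12 < 51 = q_3, so the answer is 318/7.

318/7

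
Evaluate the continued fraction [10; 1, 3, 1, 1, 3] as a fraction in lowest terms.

345/32

Using pₖ = aₖpₖ₋₁ + pₖ₋₂ and qₖ = aₖqₖ₋₁ + qₖ₋₂:
  k=0: a=10, p=10, q=1
  k=1: a=1, p=11, q=1
  k=2: a=3, p=43, q=4
  k=3: a=1, p=54, q=5
  k=4: a=1, p=97, q=9
  k=5: a=3, p=345, q=32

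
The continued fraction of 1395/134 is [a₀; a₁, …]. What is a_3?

3

1395 = 10·134 + 55   →  a_0 = 10
134 = 2·55 + 24   →  a_1 = 2
55 = 2·24 + 7   →  a_2 = 2
24 = 3·7 + 3   →  a_3 = 3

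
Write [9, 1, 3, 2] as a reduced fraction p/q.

88/9

Fold from the inside: start with 2/1.
  3 + 1/2 = 7/2
  1 + 2/7 = 9/7
  9 + 7/9 = 88/9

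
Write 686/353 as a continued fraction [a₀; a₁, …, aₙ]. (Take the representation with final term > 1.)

686 = 1·353 + 333
353 = 1·333 + 20
333 = 16·20 + 13
20 = 1·13 + 7
13 = 1·7 + 6
7 = 1·6 + 1
6 = 6·1 + 0  (stop)
So 686/353 = [1; 1, 16, 1, 1, 1, 6].

[1; 1, 16, 1, 1, 1, 6]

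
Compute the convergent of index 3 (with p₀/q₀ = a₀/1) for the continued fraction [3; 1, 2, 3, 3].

Using pₖ = aₖpₖ₋₁ + pₖ₋₂, qₖ = aₖqₖ₋₁ + qₖ₋₂ (with p₋₁=1, p₋₂=0, q₋₁=0, q₋₂=1):
  k=0: a=3, p=3, q=1
  k=1: a=1, p=4, q=1
  k=2: a=2, p=11, q=3
  k=3: a=3, p=37, q=10

37/10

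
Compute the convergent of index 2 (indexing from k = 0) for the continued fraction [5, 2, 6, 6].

71/13

Using pₖ = aₖpₖ₋₁ + pₖ₋₂, qₖ = aₖqₖ₋₁ + qₖ₋₂ (with p₋₁=1, p₋₂=0, q₋₁=0, q₋₂=1):
  k=0: a=5, p=5, q=1
  k=1: a=2, p=11, q=2
  k=2: a=6, p=71, q=13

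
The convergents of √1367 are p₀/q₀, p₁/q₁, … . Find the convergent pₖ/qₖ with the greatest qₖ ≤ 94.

1368/37

√1367 = [36; 1, 35, 1, 72, …] (period length 4).
Convergents:
  p_0/q_0 = 36/1
  p_1/q_1 = 37/1
  p_2/q_2 = 1331/36
  p_3/q_3 = 1368/37
  p_4/q_4 = 99827/2700
q_3 = 37 ≤ 94 < 2700 = q_4, so the answer is 1368/37.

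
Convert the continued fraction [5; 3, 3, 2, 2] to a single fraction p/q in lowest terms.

Using pₖ = aₖpₖ₋₁ + pₖ₋₂ and qₖ = aₖqₖ₋₁ + qₖ₋₂:
  k=0: a=5, p=5, q=1
  k=1: a=3, p=16, q=3
  k=2: a=3, p=53, q=10
  k=3: a=2, p=122, q=23
  k=4: a=2, p=297, q=56

297/56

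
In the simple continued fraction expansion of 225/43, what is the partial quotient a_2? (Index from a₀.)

225 = 5·43 + 10   →  a_0 = 5
43 = 4·10 + 3   →  a_1 = 4
10 = 3·3 + 1   →  a_2 = 3

3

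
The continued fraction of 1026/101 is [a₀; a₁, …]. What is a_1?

6

1026 = 10·101 + 16   →  a_0 = 10
101 = 6·16 + 5   →  a_1 = 6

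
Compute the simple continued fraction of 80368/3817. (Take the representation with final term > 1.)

[21; 18, 11, 9, 2]

80368 = 21×3817 + 211
3817 = 18×211 + 19
211 = 11×19 + 2
19 = 9×2 + 1
2 = 2×1 + 0  (stop)
So 80368/3817 = [21; 18, 11, 9, 2].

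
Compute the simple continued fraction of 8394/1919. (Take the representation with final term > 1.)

[4; 2, 1, 2, 18, 13]

8394 = 4·1919 + 718
1919 = 2·718 + 483
718 = 1·483 + 235
483 = 2·235 + 13
235 = 18·13 + 1
13 = 13·1 + 0  (stop)
So 8394/1919 = [4; 2, 1, 2, 18, 13].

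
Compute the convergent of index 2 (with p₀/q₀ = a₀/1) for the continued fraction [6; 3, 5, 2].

Using pₖ = aₖpₖ₋₁ + pₖ₋₂, qₖ = aₖqₖ₋₁ + qₖ₋₂ (with p₋₁=1, p₋₂=0, q₋₁=0, q₋₂=1):
  k=0: a=6, p=6, q=1
  k=1: a=3, p=19, q=3
  k=2: a=5, p=101, q=16

101/16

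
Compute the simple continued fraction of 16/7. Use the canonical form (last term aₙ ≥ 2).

16 = 2*7 + 2
7 = 3*2 + 1
2 = 2*1 + 0  (stop)
So 16/7 = [2; 3, 2].

[2; 3, 2]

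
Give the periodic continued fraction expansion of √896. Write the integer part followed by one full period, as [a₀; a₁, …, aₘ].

[29; 1, 13, 1, 58]

a₀ = ⌊√896⌋ = 29.
With m₀=0, d₀=1 and mₖ₊₁ = dₖaₖ − mₖ, dₖ₊₁ = (n − mₖ₊₁²)/dₖ, aₖ₊₁ = ⌊(a₀+mₖ₊₁)/dₖ₊₁⌋:
  k=1: m=29, d=55, a=1
  k=2: m=26, d=4, a=13
  k=3: m=26, d=55, a=1
  k=4: m=29, d=1, a=58
d=1 and a=2a₀=58 at k=4, so the next step gives (m, d) = (29, 55) again — its k=1 value — and the period has length 4.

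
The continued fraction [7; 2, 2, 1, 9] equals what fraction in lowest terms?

505/68

Fold from the inside: start with 9/1.
  1 + 1/9 = 10/9
  2 + 9/10 = 29/10
  2 + 10/29 = 68/29
  7 + 29/68 = 505/68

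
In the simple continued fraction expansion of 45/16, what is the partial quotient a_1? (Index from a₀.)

45 = 2·16 + 13   →  a_0 = 2
16 = 1·13 + 3   →  a_1 = 1

1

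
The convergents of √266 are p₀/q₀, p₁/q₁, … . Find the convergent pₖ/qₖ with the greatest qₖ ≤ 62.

685/42

√266 = [16; 3, 4, 3, 32, …] (period length 4).
Convergents:
  p_0/q_0 = 16/1
  p_1/q_1 = 49/3
  p_2/q_2 = 212/13
  p_3/q_3 = 685/42
  p_4/q_4 = 22132/1357
q_3 = 42 ≤ 62 < 1357 = q_4, so the answer is 685/42.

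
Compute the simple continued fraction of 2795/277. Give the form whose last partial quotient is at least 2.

2795 = 10*277 + 25
277 = 11*25 + 2
25 = 12*2 + 1
2 = 2*1 + 0  (stop)
So 2795/277 = [10; 11, 12, 2].

[10; 11, 12, 2]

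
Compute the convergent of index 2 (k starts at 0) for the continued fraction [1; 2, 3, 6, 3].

10/7

Using pₖ = aₖpₖ₋₁ + pₖ₋₂, qₖ = aₖqₖ₋₁ + qₖ₋₂ (with p₋₁=1, p₋₂=0, q₋₁=0, q₋₂=1):
  k=0: a=1, p=1, q=1
  k=1: a=2, p=3, q=2
  k=2: a=3, p=10, q=7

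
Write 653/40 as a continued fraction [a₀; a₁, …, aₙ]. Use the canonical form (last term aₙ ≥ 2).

[16; 3, 13]

653 = 16·40 + 13
40 = 3·13 + 1
13 = 13·1 + 0  (stop)
So 653/40 = [16; 3, 13].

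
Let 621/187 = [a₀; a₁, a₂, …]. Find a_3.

621 = 3·187 + 60   →  a_0 = 3
187 = 3·60 + 7   →  a_1 = 3
60 = 8·7 + 4   →  a_2 = 8
7 = 1·4 + 3   →  a_3 = 1

1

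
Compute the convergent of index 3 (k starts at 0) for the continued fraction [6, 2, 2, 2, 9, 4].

Using pₖ = aₖpₖ₋₁ + pₖ₋₂, qₖ = aₖqₖ₋₁ + qₖ₋₂ (with p₋₁=1, p₋₂=0, q₋₁=0, q₋₂=1):
  k=0: a=6, p=6, q=1
  k=1: a=2, p=13, q=2
  k=2: a=2, p=32, q=5
  k=3: a=2, p=77, q=12

77/12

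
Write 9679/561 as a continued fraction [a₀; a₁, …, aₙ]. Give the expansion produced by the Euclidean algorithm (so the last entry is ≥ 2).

[17; 3, 1, 19, 3, 2]

9679 = 17×561 + 142
561 = 3×142 + 135
142 = 1×135 + 7
135 = 19×7 + 2
7 = 3×2 + 1
2 = 2×1 + 0  (stop)
So 9679/561 = [17; 3, 1, 19, 3, 2].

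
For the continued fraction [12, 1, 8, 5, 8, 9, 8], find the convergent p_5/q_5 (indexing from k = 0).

44333/3439

Using pₖ = aₖpₖ₋₁ + pₖ₋₂, qₖ = aₖqₖ₋₁ + qₖ₋₂ (with p₋₁=1, p₋₂=0, q₋₁=0, q₋₂=1):
  k=0: a=12, p=12, q=1
  k=1: a=1, p=13, q=1
  k=2: a=8, p=116, q=9
  k=3: a=5, p=593, q=46
  k=4: a=8, p=4860, q=377
  k=5: a=9, p=44333, q=3439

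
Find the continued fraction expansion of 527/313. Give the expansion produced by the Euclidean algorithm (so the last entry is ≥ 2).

527 = 1*313 + 214
313 = 1*214 + 99
214 = 2*99 + 16
99 = 6*16 + 3
16 = 5*3 + 1
3 = 3*1 + 0  (stop)
So 527/313 = [1; 1, 2, 6, 5, 3].

[1; 1, 2, 6, 5, 3]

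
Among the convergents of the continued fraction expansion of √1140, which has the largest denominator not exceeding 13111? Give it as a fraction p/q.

√1140 = [33; 1, 3, 4, 3, 1, 66, …] (period length 6).
Convergents:
  p_0/q_0 = 33/1
  p_1/q_1 = 34/1
  p_2/q_2 = 135/4
  p_3/q_3 = 574/17
  p_4/q_4 = 1857/55
  p_5/q_5 = 2431/72
  p_6/q_6 = 162303/4807
  p_7/q_7 = 164734/4879
  p_8/q_8 = 656505/19444
q_7 = 4879 ≤ 13111 < 19444 = q_8, so the answer is 164734/4879.

164734/4879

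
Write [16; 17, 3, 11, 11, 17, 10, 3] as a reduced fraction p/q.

55875888/3479689

Using pₖ = aₖpₖ₋₁ + pₖ₋₂ and qₖ = aₖqₖ₋₁ + qₖ₋₂:
  k=0: a=16, p=16, q=1
  k=1: a=17, p=273, q=17
  k=2: a=3, p=835, q=52
  k=3: a=11, p=9458, q=589
  k=4: a=11, p=104873, q=6531
  k=5: a=17, p=1792299, q=111616
  k=6: a=10, p=18027863, q=1122691
  k=7: a=3, p=55875888, q=3479689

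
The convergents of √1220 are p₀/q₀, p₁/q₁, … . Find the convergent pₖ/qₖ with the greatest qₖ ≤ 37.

√1220 = [34; 1, 12, 1, 68, …] (period length 4).
Convergents:
  p_0/q_0 = 34/1
  p_1/q_1 = 35/1
  p_2/q_2 = 454/13
  p_3/q_3 = 489/14
  p_4/q_4 = 33706/965
q_3 = 14 ≤ 37 < 965 = q_4, so the answer is 489/14.

489/14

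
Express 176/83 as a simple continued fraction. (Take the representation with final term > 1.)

176 = 2*83 + 10
83 = 8*10 + 3
10 = 3*3 + 1
3 = 3*1 + 0  (stop)
So 176/83 = [2; 8, 3, 3].

[2; 8, 3, 3]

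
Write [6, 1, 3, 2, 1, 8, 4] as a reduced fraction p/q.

3148/465

Fold from the inside: start with 4/1.
  8 + 1/4 = 33/4
  1 + 4/33 = 37/33
  2 + 33/37 = 107/37
  3 + 37/107 = 358/107
  1 + 107/358 = 465/358
  6 + 358/465 = 3148/465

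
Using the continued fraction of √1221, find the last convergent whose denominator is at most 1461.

21385/612

√1221 = [34; 1, 16, 2, 16, 1, 68, …] (period length 6).
Convergents:
  p_0/q_0 = 34/1
  p_1/q_1 = 35/1
  p_2/q_2 = 594/17
  p_3/q_3 = 1223/35
  p_4/q_4 = 20162/577
  p_5/q_5 = 21385/612
  p_6/q_6 = 1474342/42193
q_5 = 612 ≤ 1461 < 42193 = q_6, so the answer is 21385/612.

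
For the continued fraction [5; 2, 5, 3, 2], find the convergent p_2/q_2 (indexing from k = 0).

60/11

Using pₖ = aₖpₖ₋₁ + pₖ₋₂, qₖ = aₖqₖ₋₁ + qₖ₋₂ (with p₋₁=1, p₋₂=0, q₋₁=0, q₋₂=1):
  k=0: a=5, p=5, q=1
  k=1: a=2, p=11, q=2
  k=2: a=5, p=60, q=11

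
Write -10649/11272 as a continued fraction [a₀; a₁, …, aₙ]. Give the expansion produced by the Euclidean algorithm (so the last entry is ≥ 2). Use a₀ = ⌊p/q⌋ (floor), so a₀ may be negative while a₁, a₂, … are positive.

-10649 = -1×11272 + 623
11272 = 18×623 + 58
623 = 10×58 + 43
58 = 1×43 + 15
43 = 2×15 + 13
15 = 1×13 + 2
13 = 6×2 + 1
2 = 2×1 + 0  (stop)
So -10649/11272 = [-1; 18, 10, 1, 2, 1, 6, 2].

[-1; 18, 10, 1, 2, 1, 6, 2]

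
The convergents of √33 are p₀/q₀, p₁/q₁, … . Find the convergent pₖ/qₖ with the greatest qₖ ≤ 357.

1057/184

√33 = [5; 1, 2, 1, 10, …] (period length 4).
Convergents:
  p_0/q_0 = 5/1
  p_1/q_1 = 6/1
  p_2/q_2 = 17/3
  p_3/q_3 = 23/4
  p_4/q_4 = 247/43
  p_5/q_5 = 270/47
  p_6/q_6 = 787/137
  p_7/q_7 = 1057/184
  p_8/q_8 = 11357/1977
q_7 = 184 ≤ 357 < 1977 = q_8, so the answer is 1057/184.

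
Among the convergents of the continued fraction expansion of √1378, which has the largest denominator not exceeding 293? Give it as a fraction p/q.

√1378 = [37; 8, 4, 4, 8, 74, …] (period length 5).
Convergents:
  p_0/q_0 = 37/1
  p_1/q_1 = 297/8
  p_2/q_2 = 1225/33
  p_3/q_3 = 5197/140
  p_4/q_4 = 42801/1153
q_3 = 140 ≤ 293 < 1153 = q_4, so the answer is 5197/140.

5197/140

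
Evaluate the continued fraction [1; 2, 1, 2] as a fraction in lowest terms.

11/8

Fold from the inside: start with 2/1.
  1 + 1/2 = 3/2
  2 + 2/3 = 8/3
  1 + 3/8 = 11/8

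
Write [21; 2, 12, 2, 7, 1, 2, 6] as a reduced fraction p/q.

Using pₖ = aₖpₖ₋₁ + pₖ₋₂ and qₖ = aₖqₖ₋₁ + qₖ₋₂:
  k=0: a=21, p=21, q=1
  k=1: a=2, p=43, q=2
  k=2: a=12, p=537, q=25
  k=3: a=2, p=1117, q=52
  k=4: a=7, p=8356, q=389
  k=5: a=1, p=9473, q=441
  k=6: a=2, p=27302, q=1271
  k=7: a=6, p=173285, q=8067

173285/8067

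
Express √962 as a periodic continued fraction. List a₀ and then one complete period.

[31; 62]

a₀ = ⌊√962⌋ = 31.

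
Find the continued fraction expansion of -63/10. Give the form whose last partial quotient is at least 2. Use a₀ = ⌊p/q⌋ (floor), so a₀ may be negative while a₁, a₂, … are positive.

[-7; 1, 2, 3]

-63 = -7×10 + 7
10 = 1×7 + 3
7 = 2×3 + 1
3 = 3×1 + 0  (stop)
So -63/10 = [-7; 1, 2, 3].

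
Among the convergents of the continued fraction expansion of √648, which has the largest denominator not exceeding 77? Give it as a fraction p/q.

√648 = [25; 2, 5, 6, 5, 2, 50, …] (period length 6).
Convergents:
  p_0/q_0 = 25/1
  p_1/q_1 = 51/2
  p_2/q_2 = 280/11
  p_3/q_3 = 1731/68
  p_4/q_4 = 8935/351
q_3 = 68 ≤ 77 < 351 = q_4, so the answer is 1731/68.

1731/68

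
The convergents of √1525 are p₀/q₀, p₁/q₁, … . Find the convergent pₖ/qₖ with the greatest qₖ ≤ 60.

√1525 = [39; 19, 1, 1, 19, 78, …] (period length 5).
Convergents:
  p_0/q_0 = 39/1
  p_1/q_1 = 742/19
  p_2/q_2 = 781/20
  p_3/q_3 = 1523/39
  p_4/q_4 = 29718/761
q_3 = 39 ≤ 60 < 761 = q_4, so the answer is 1523/39.

1523/39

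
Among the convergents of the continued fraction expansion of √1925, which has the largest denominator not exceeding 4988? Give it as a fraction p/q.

215557/4913

√1925 = [43; 1, 6, 1, 86, …] (period length 4).
Convergents:
  p_0/q_0 = 43/1
  p_1/q_1 = 44/1
  p_2/q_2 = 307/7
  p_3/q_3 = 351/8
  p_4/q_4 = 30493/695
  p_5/q_5 = 30844/703
  p_6/q_6 = 215557/4913
  p_7/q_7 = 246401/5616
q_6 = 4913 ≤ 4988 < 5616 = q_7, so the answer is 215557/4913.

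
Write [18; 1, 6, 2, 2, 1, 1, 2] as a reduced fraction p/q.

4339/230

Fold from the inside: start with 2/1.
  1 + 1/2 = 3/2
  1 + 2/3 = 5/3
  2 + 3/5 = 13/5
  2 + 5/13 = 31/13
  6 + 13/31 = 199/31
  1 + 31/199 = 230/199
  18 + 199/230 = 4339/230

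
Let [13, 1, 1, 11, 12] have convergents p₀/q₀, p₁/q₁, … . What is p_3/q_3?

311/23

Using pₖ = aₖpₖ₋₁ + pₖ₋₂, qₖ = aₖqₖ₋₁ + qₖ₋₂ (with p₋₁=1, p₋₂=0, q₋₁=0, q₋₂=1):
  k=0: a=13, p=13, q=1
  k=1: a=1, p=14, q=1
  k=2: a=1, p=27, q=2
  k=3: a=11, p=311, q=23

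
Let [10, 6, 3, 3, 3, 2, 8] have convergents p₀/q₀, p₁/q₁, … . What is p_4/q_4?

2113/208

Using pₖ = aₖpₖ₋₁ + pₖ₋₂, qₖ = aₖqₖ₋₁ + qₖ₋₂ (with p₋₁=1, p₋₂=0, q₋₁=0, q₋₂=1):
  k=0: a=10, p=10, q=1
  k=1: a=6, p=61, q=6
  k=2: a=3, p=193, q=19
  k=3: a=3, p=640, q=63
  k=4: a=3, p=2113, q=208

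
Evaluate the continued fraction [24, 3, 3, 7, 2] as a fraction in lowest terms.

3791/156

Using pₖ = aₖpₖ₋₁ + pₖ₋₂ and qₖ = aₖqₖ₋₁ + qₖ₋₂:
  k=0: a=24, p=24, q=1
  k=1: a=3, p=73, q=3
  k=2: a=3, p=243, q=10
  k=3: a=7, p=1774, q=73
  k=4: a=2, p=3791, q=156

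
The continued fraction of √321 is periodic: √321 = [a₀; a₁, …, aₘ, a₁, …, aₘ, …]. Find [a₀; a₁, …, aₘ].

a₀ = ⌊√321⌋ = 17.
With m₀=0, d₀=1 and mₖ₊₁ = dₖaₖ − mₖ, dₖ₊₁ = (n − mₖ₊₁²)/dₖ, aₖ₊₁ = ⌊(a₀+mₖ₊₁)/dₖ₊₁⌋:
  k=1: m=17, d=32, a=1
  k=2: m=15, d=3, a=10
  k=3: m=15, d=32, a=1
  k=4: m=17, d=1, a=34
d=1 and a=2a₀=34 at k=4, so the next step gives (m, d) = (17, 32) again — its k=1 value — and the period has length 4.

[17; 1, 10, 1, 34]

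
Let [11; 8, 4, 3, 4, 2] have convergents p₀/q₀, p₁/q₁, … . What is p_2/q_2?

367/33

Using pₖ = aₖpₖ₋₁ + pₖ₋₂, qₖ = aₖqₖ₋₁ + qₖ₋₂ (with p₋₁=1, p₋₂=0, q₋₁=0, q₋₂=1):
  k=0: a=11, p=11, q=1
  k=1: a=8, p=89, q=8
  k=2: a=4, p=367, q=33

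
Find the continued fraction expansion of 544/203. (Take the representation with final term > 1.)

[2; 1, 2, 8, 8]

544 = 2×203 + 138
203 = 1×138 + 65
138 = 2×65 + 8
65 = 8×8 + 1
8 = 8×1 + 0  (stop)
So 544/203 = [2; 1, 2, 8, 8].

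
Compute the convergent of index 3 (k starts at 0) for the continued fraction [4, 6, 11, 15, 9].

Using pₖ = aₖpₖ₋₁ + pₖ₋₂, qₖ = aₖqₖ₋₁ + qₖ₋₂ (with p₋₁=1, p₋₂=0, q₋₁=0, q₋₂=1):
  k=0: a=4, p=4, q=1
  k=1: a=6, p=25, q=6
  k=2: a=11, p=279, q=67
  k=3: a=15, p=4210, q=1011

4210/1011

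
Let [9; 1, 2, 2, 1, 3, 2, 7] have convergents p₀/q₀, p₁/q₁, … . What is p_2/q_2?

Using pₖ = aₖpₖ₋₁ + pₖ₋₂, qₖ = aₖqₖ₋₁ + qₖ₋₂ (with p₋₁=1, p₋₂=0, q₋₁=0, q₋₂=1):
  k=0: a=9, p=9, q=1
  k=1: a=1, p=10, q=1
  k=2: a=2, p=29, q=3

29/3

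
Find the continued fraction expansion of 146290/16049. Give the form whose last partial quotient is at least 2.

146290 = 9*16049 + 1849
16049 = 8*1849 + 1257
1849 = 1*1257 + 592
1257 = 2*592 + 73
592 = 8*73 + 8
73 = 9*8 + 1
8 = 8*1 + 0  (stop)
So 146290/16049 = [9; 8, 1, 2, 8, 9, 8].

[9; 8, 1, 2, 8, 9, 8]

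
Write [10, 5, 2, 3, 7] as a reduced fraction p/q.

2821/277

Fold from the inside: start with 7/1.
  3 + 1/7 = 22/7
  2 + 7/22 = 51/22
  5 + 22/51 = 277/51
  10 + 51/277 = 2821/277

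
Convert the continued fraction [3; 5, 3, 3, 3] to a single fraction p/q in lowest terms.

Using pₖ = aₖpₖ₋₁ + pₖ₋₂ and qₖ = aₖqₖ₋₁ + qₖ₋₂:
  k=0: a=3, p=3, q=1
  k=1: a=5, p=16, q=5
  k=2: a=3, p=51, q=16
  k=3: a=3, p=169, q=53
  k=4: a=3, p=558, q=175

558/175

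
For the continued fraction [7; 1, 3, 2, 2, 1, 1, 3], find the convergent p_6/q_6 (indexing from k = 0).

412/53

Using pₖ = aₖpₖ₋₁ + pₖ₋₂, qₖ = aₖqₖ₋₁ + qₖ₋₂ (with p₋₁=1, p₋₂=0, q₋₁=0, q₋₂=1):
  k=0: a=7, p=7, q=1
  k=1: a=1, p=8, q=1
  k=2: a=3, p=31, q=4
  k=3: a=2, p=70, q=9
  k=4: a=2, p=171, q=22
  k=5: a=1, p=241, q=31
  k=6: a=1, p=412, q=53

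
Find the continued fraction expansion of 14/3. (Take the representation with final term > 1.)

[4; 1, 2]

14 = 4×3 + 2
3 = 1×2 + 1
2 = 2×1 + 0  (stop)
So 14/3 = [4; 1, 2].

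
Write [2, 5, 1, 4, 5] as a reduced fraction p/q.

328/151

Using pₖ = aₖpₖ₋₁ + pₖ₋₂ and qₖ = aₖqₖ₋₁ + qₖ₋₂:
  k=0: a=2, p=2, q=1
  k=1: a=5, p=11, q=5
  k=2: a=1, p=13, q=6
  k=3: a=4, p=63, q=29
  k=4: a=5, p=328, q=151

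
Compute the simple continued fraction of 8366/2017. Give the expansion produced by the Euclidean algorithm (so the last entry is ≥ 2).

8366 = 4×2017 + 298
2017 = 6×298 + 229
298 = 1×229 + 69
229 = 3×69 + 22
69 = 3×22 + 3
22 = 7×3 + 1
3 = 3×1 + 0  (stop)
So 8366/2017 = [4; 6, 1, 3, 3, 7, 3].

[4; 6, 1, 3, 3, 7, 3]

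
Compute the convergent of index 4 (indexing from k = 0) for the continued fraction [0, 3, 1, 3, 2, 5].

Using pₖ = aₖpₖ₋₁ + pₖ₋₂, qₖ = aₖqₖ₋₁ + qₖ₋₂ (with p₋₁=1, p₋₂=0, q₋₁=0, q₋₂=1):
  k=0: a=0, p=0, q=1
  k=1: a=3, p=1, q=3
  k=2: a=1, p=1, q=4
  k=3: a=3, p=4, q=15
  k=4: a=2, p=9, q=34

9/34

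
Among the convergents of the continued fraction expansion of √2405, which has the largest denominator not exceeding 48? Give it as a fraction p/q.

√2405 = [49; 24, 1, 1, 24, 98, …] (period length 5).
Convergents:
  p_0/q_0 = 49/1
  p_1/q_1 = 1177/24
  p_2/q_2 = 1226/25
  p_3/q_3 = 2403/49
q_2 = 25 ≤ 48 < 49 = q_3, so the answer is 1226/25.

1226/25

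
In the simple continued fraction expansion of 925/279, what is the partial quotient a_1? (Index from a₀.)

925 = 3·279 + 88   →  a_0 = 3
279 = 3·88 + 15   →  a_1 = 3

3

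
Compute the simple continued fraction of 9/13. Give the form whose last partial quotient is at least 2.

9 = 0×13 + 9
13 = 1×9 + 4
9 = 2×4 + 1
4 = 4×1 + 0  (stop)
So 9/13 = [0; 1, 2, 4].

[0; 1, 2, 4]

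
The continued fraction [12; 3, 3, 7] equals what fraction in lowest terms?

898/73

Using pₖ = aₖpₖ₋₁ + pₖ₋₂ and qₖ = aₖqₖ₋₁ + qₖ₋₂:
  k=0: a=12, p=12, q=1
  k=1: a=3, p=37, q=3
  k=2: a=3, p=123, q=10
  k=3: a=7, p=898, q=73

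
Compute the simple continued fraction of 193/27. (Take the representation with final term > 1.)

[7; 6, 1, 3]

193 = 7·27 + 4
27 = 6·4 + 3
4 = 1·3 + 1
3 = 3·1 + 0  (stop)
So 193/27 = [7; 6, 1, 3].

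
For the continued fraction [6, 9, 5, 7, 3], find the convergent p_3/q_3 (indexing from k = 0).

2022/331

Using pₖ = aₖpₖ₋₁ + pₖ₋₂, qₖ = aₖqₖ₋₁ + qₖ₋₂ (with p₋₁=1, p₋₂=0, q₋₁=0, q₋₂=1):
  k=0: a=6, p=6, q=1
  k=1: a=9, p=55, q=9
  k=2: a=5, p=281, q=46
  k=3: a=7, p=2022, q=331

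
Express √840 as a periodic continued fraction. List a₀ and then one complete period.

[28; 1, 56]

a₀ = ⌊√840⌋ = 28.
With m₀=0, d₀=1 and mₖ₊₁ = dₖaₖ − mₖ, dₖ₊₁ = (n − mₖ₊₁²)/dₖ, aₖ₊₁ = ⌊(a₀+mₖ₊₁)/dₖ₊₁⌋:
  k=1: m=28, d=56, a=1
  k=2: m=28, d=1, a=56
d=1 and a=2a₀=56 at k=2, so the next step gives (m, d) = (28, 56) again — its k=1 value — and the period has length 2.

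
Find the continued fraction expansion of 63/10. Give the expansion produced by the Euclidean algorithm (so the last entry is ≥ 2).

63 = 6·10 + 3
10 = 3·3 + 1
3 = 3·1 + 0  (stop)
So 63/10 = [6; 3, 3].

[6; 3, 3]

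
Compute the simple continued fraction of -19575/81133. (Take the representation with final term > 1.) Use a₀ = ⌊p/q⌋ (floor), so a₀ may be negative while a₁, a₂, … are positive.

[-1; 1, 3, 6, 1, 10, 15, 17]

-19575 = -1×81133 + 61558
81133 = 1×61558 + 19575
61558 = 3×19575 + 2833
19575 = 6×2833 + 2577
2833 = 1×2577 + 256
2577 = 10×256 + 17
256 = 15×17 + 1
17 = 17×1 + 0  (stop)
So -19575/81133 = [-1; 1, 3, 6, 1, 10, 15, 17].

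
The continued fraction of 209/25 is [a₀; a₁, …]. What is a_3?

3

209 = 8·25 + 9   →  a_0 = 8
25 = 2·9 + 7   →  a_1 = 2
9 = 1·7 + 2   →  a_2 = 1
7 = 3·2 + 1   →  a_3 = 3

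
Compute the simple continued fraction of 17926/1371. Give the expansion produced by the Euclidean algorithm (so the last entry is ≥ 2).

[13; 13, 3, 4, 1, 1, 3]

17926 = 13×1371 + 103
1371 = 13×103 + 32
103 = 3×32 + 7
32 = 4×7 + 4
7 = 1×4 + 3
4 = 1×3 + 1
3 = 3×1 + 0  (stop)
So 17926/1371 = [13; 13, 3, 4, 1, 1, 3].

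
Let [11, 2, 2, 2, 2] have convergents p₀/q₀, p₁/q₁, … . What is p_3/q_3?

Using pₖ = aₖpₖ₋₁ + pₖ₋₂, qₖ = aₖqₖ₋₁ + qₖ₋₂ (with p₋₁=1, p₋₂=0, q₋₁=0, q₋₂=1):
  k=0: a=11, p=11, q=1
  k=1: a=2, p=23, q=2
  k=2: a=2, p=57, q=5
  k=3: a=2, p=137, q=12

137/12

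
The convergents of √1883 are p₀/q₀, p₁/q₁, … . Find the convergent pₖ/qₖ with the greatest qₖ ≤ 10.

217/5

√1883 = [43; 2, 1, 1, 5, 1, 1, 2, 86, …] (period length 8).
Convergents:
  p_0/q_0 = 43/1
  p_1/q_1 = 87/2
  p_2/q_2 = 130/3
  p_3/q_3 = 217/5
  p_4/q_4 = 1215/28
q_3 = 5 ≤ 10 < 28 = q_4, so the answer is 217/5.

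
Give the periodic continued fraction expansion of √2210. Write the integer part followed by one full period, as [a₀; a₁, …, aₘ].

[47; 94]

a₀ = ⌊√2210⌋ = 47.
With m₀=0, d₀=1 and mₖ₊₁ = dₖaₖ − mₖ, dₖ₊₁ = (n − mₖ₊₁²)/dₖ, aₖ₊₁ = ⌊(a₀+mₖ₊₁)/dₖ₊₁⌋:
  k=1: m=47, d=1, a=94
d=1 and a=2a₀=94 at k=1, so the next step gives (m, d) = (47, 1) again — its k=1 value — and the period has length 1.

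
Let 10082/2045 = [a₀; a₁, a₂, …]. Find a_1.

1

10082 = 4·2045 + 1902   →  a_0 = 4
2045 = 1·1902 + 143   →  a_1 = 1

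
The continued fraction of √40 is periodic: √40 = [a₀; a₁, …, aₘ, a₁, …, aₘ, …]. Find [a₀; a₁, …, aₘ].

a₀ = ⌊√40⌋ = 6.
With m₀=0, d₀=1 and mₖ₊₁ = dₖaₖ − mₖ, dₖ₊₁ = (n − mₖ₊₁²)/dₖ, aₖ₊₁ = ⌊(a₀+mₖ₊₁)/dₖ₊₁⌋:
  k=1: m=6, d=4, a=3
  k=2: m=6, d=1, a=12
d=1 and a=2a₀=12 at k=2, so the next step gives (m, d) = (6, 4) again — its k=1 value — and the period has length 2.

[6; 3, 12]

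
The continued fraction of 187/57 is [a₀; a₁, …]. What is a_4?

3

187 = 3·57 + 16   →  a_0 = 3
57 = 3·16 + 9   →  a_1 = 3
16 = 1·9 + 7   →  a_2 = 1
9 = 1·7 + 2   →  a_3 = 1
7 = 3·2 + 1   →  a_4 = 3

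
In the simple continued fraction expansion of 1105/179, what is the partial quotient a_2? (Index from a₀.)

1

1105 = 6·179 + 31   →  a_0 = 6
179 = 5·31 + 24   →  a_1 = 5
31 = 1·24 + 7   →  a_2 = 1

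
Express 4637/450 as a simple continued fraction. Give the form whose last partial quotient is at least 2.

4637 = 10·450 + 137
450 = 3·137 + 39
137 = 3·39 + 20
39 = 1·20 + 19
20 = 1·19 + 1
19 = 19·1 + 0  (stop)
So 4637/450 = [10; 3, 3, 1, 1, 19].

[10; 3, 3, 1, 1, 19]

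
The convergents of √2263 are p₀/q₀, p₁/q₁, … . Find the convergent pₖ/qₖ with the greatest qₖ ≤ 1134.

√2263 = [47; 1, 1, 3, 47, 3, 1, 1, 94, …] (period length 8).
Convergents:
  p_0/q_0 = 47/1
  p_1/q_1 = 48/1
  p_2/q_2 = 95/2
  p_3/q_3 = 333/7
  p_4/q_4 = 15746/331
  p_5/q_5 = 47571/1000
  p_6/q_6 = 63317/1331
q_5 = 1000 ≤ 1134 < 1331 = q_6, so the answer is 47571/1000.

47571/1000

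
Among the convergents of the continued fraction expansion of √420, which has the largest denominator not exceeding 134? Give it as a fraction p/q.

1660/81

√420 = [20; 2, 40, …] (period length 2).
Convergents:
  p_0/q_0 = 20/1
  p_1/q_1 = 41/2
  p_2/q_2 = 1660/81
  p_3/q_3 = 3361/164
q_2 = 81 ≤ 134 < 164 = q_3, so the answer is 1660/81.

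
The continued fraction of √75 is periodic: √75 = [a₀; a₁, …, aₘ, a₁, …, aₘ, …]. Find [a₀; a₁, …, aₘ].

a₀ = ⌊√75⌋ = 8.
With m₀=0, d₀=1 and mₖ₊₁ = dₖaₖ − mₖ, dₖ₊₁ = (n − mₖ₊₁²)/dₖ, aₖ₊₁ = ⌊(a₀+mₖ₊₁)/dₖ₊₁⌋:
  k=1: m=8, d=11, a=1
  k=2: m=3, d=6, a=1
  k=3: m=3, d=11, a=1
  k=4: m=8, d=1, a=16
d=1 and a=2a₀=16 at k=4, so the next step gives (m, d) = (8, 11) again — its k=1 value — and the period has length 4.

[8; 1, 1, 1, 16]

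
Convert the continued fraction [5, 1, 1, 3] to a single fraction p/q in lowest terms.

Using pₖ = aₖpₖ₋₁ + pₖ₋₂ and qₖ = aₖqₖ₋₁ + qₖ₋₂:
  k=0: a=5, p=5, q=1
  k=1: a=1, p=6, q=1
  k=2: a=1, p=11, q=2
  k=3: a=3, p=39, q=7

39/7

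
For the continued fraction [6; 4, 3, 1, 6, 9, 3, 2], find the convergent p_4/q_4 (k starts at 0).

Using pₖ = aₖpₖ₋₁ + pₖ₋₂, qₖ = aₖqₖ₋₁ + qₖ₋₂ (with p₋₁=1, p₋₂=0, q₋₁=0, q₋₂=1):
  k=0: a=6, p=6, q=1
  k=1: a=4, p=25, q=4
  k=2: a=3, p=81, q=13
  k=3: a=1, p=106, q=17
  k=4: a=6, p=717, q=115

717/115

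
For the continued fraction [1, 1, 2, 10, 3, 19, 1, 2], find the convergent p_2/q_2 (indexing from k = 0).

Using pₖ = aₖpₖ₋₁ + pₖ₋₂, qₖ = aₖqₖ₋₁ + qₖ₋₂ (with p₋₁=1, p₋₂=0, q₋₁=0, q₋₂=1):
  k=0: a=1, p=1, q=1
  k=1: a=1, p=2, q=1
  k=2: a=2, p=5, q=3

5/3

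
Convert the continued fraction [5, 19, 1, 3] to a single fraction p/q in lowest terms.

Using pₖ = aₖpₖ₋₁ + pₖ₋₂ and qₖ = aₖqₖ₋₁ + qₖ₋₂:
  k=0: a=5, p=5, q=1
  k=1: a=19, p=96, q=19
  k=2: a=1, p=101, q=20
  k=3: a=3, p=399, q=79

399/79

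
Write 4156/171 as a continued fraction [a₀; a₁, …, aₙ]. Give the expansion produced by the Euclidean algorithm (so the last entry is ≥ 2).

[24; 3, 3, 2, 7]

4156 = 24·171 + 52
171 = 3·52 + 15
52 = 3·15 + 7
15 = 2·7 + 1
7 = 7·1 + 0  (stop)
So 4156/171 = [24; 3, 3, 2, 7].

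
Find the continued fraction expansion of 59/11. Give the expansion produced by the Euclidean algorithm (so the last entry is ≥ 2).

59 = 5·11 + 4
11 = 2·4 + 3
4 = 1·3 + 1
3 = 3·1 + 0  (stop)
So 59/11 = [5; 2, 1, 3].

[5; 2, 1, 3]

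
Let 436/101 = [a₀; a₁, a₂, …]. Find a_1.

436 = 4·101 + 32   →  a_0 = 4
101 = 3·32 + 5   →  a_1 = 3

3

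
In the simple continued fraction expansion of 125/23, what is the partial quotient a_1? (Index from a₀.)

2

125 = 5·23 + 10   →  a_0 = 5
23 = 2·10 + 3   →  a_1 = 2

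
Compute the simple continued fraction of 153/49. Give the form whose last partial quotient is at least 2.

[3; 8, 6]

153 = 3·49 + 6
49 = 8·6 + 1
6 = 6·1 + 0  (stop)
So 153/49 = [3; 8, 6].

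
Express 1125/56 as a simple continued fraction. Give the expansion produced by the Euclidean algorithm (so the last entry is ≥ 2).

[20; 11, 5]

1125 = 20×56 + 5
56 = 11×5 + 1
5 = 5×1 + 0  (stop)
So 1125/56 = [20; 11, 5].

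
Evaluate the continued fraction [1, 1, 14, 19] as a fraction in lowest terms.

553/286

Using pₖ = aₖpₖ₋₁ + pₖ₋₂ and qₖ = aₖqₖ₋₁ + qₖ₋₂:
  k=0: a=1, p=1, q=1
  k=1: a=1, p=2, q=1
  k=2: a=14, p=29, q=15
  k=3: a=19, p=553, q=286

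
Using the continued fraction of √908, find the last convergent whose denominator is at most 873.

√908 = [30; 7, 1, 1, 14, 1, 1, 7, 60, …] (period length 8).
Convergents:
  p_0/q_0 = 30/1
  p_1/q_1 = 211/7
  p_2/q_2 = 241/8
  p_3/q_3 = 452/15
  p_4/q_4 = 6569/218
  p_5/q_5 = 7021/233
  p_6/q_6 = 13590/451
  p_7/q_7 = 102151/3390
q_6 = 451 ≤ 873 < 3390 = q_7, so the answer is 13590/451.

13590/451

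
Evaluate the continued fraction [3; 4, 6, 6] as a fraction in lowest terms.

499/154

Fold from the inside: start with 6/1.
  6 + 1/6 = 37/6
  4 + 6/37 = 154/37
  3 + 37/154 = 499/154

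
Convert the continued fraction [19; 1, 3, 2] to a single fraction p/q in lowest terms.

178/9

Fold from the inside: start with 2/1.
  3 + 1/2 = 7/2
  1 + 2/7 = 9/7
  19 + 7/9 = 178/9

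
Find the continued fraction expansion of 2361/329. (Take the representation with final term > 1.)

2361 = 7×329 + 58
329 = 5×58 + 39
58 = 1×39 + 19
39 = 2×19 + 1
19 = 19×1 + 0  (stop)
So 2361/329 = [7; 5, 1, 2, 19].

[7; 5, 1, 2, 19]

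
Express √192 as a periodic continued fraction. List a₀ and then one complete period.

[13; 1, 5, 1, 26]

a₀ = ⌊√192⌋ = 13.
With m₀=0, d₀=1 and mₖ₊₁ = dₖaₖ − mₖ, dₖ₊₁ = (n − mₖ₊₁²)/dₖ, aₖ₊₁ = ⌊(a₀+mₖ₊₁)/dₖ₊₁⌋:
  k=1: m=13, d=23, a=1
  k=2: m=10, d=4, a=5
  k=3: m=10, d=23, a=1
  k=4: m=13, d=1, a=26
d=1 and a=2a₀=26 at k=4, so the next step gives (m, d) = (13, 23) again — its k=1 value — and the period has length 4.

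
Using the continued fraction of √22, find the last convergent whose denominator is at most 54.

√22 = [4; 1, 2, 4, 2, 1, 8, …] (period length 6).
Convergents:
  p_0/q_0 = 4/1
  p_1/q_1 = 5/1
  p_2/q_2 = 14/3
  p_3/q_3 = 61/13
  p_4/q_4 = 136/29
  p_5/q_5 = 197/42
  p_6/q_6 = 1712/365
q_5 = 42 ≤ 54 < 365 = q_6, so the answer is 197/42.

197/42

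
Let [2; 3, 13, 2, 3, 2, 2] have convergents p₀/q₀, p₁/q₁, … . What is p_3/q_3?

Using pₖ = aₖpₖ₋₁ + pₖ₋₂, qₖ = aₖqₖ₋₁ + qₖ₋₂ (with p₋₁=1, p₋₂=0, q₋₁=0, q₋₂=1):
  k=0: a=2, p=2, q=1
  k=1: a=3, p=7, q=3
  k=2: a=13, p=93, q=40
  k=3: a=2, p=193, q=83

193/83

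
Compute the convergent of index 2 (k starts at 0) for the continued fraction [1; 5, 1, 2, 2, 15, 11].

7/6

Using pₖ = aₖpₖ₋₁ + pₖ₋₂, qₖ = aₖqₖ₋₁ + qₖ₋₂ (with p₋₁=1, p₋₂=0, q₋₁=0, q₋₂=1):
  k=0: a=1, p=1, q=1
  k=1: a=5, p=6, q=5
  k=2: a=1, p=7, q=6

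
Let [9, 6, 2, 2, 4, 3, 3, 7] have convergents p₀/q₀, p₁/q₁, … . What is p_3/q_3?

293/32

Using pₖ = aₖpₖ₋₁ + pₖ₋₂, qₖ = aₖqₖ₋₁ + qₖ₋₂ (with p₋₁=1, p₋₂=0, q₋₁=0, q₋₂=1):
  k=0: a=9, p=9, q=1
  k=1: a=6, p=55, q=6
  k=2: a=2, p=119, q=13
  k=3: a=2, p=293, q=32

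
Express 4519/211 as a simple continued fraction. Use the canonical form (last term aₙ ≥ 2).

4519 = 21*211 + 88
211 = 2*88 + 35
88 = 2*35 + 18
35 = 1*18 + 17
18 = 1*17 + 1
17 = 17*1 + 0  (stop)
So 4519/211 = [21; 2, 2, 1, 1, 17].

[21; 2, 2, 1, 1, 17]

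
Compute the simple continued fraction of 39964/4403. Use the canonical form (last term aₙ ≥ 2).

39964 = 9·4403 + 337
4403 = 13·337 + 22
337 = 15·22 + 7
22 = 3·7 + 1
7 = 7·1 + 0  (stop)
So 39964/4403 = [9; 13, 15, 3, 7].

[9; 13, 15, 3, 7]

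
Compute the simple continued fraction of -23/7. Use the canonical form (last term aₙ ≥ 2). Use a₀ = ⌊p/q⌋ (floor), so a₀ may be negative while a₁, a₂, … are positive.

-23 = -4·7 + 5
7 = 1·5 + 2
5 = 2·2 + 1
2 = 2·1 + 0  (stop)
So -23/7 = [-4; 1, 2, 2].

[-4; 1, 2, 2]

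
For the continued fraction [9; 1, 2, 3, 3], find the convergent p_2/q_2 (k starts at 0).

29/3

Using pₖ = aₖpₖ₋₁ + pₖ₋₂, qₖ = aₖqₖ₋₁ + qₖ₋₂ (with p₋₁=1, p₋₂=0, q₋₁=0, q₋₂=1):
  k=0: a=9, p=9, q=1
  k=1: a=1, p=10, q=1
  k=2: a=2, p=29, q=3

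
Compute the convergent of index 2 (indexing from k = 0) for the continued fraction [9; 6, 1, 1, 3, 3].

Using pₖ = aₖpₖ₋₁ + pₖ₋₂, qₖ = aₖqₖ₋₁ + qₖ₋₂ (with p₋₁=1, p₋₂=0, q₋₁=0, q₋₂=1):
  k=0: a=9, p=9, q=1
  k=1: a=6, p=55, q=6
  k=2: a=1, p=64, q=7

64/7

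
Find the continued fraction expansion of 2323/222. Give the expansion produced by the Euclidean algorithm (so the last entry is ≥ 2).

2323 = 10·222 + 103
222 = 2·103 + 16
103 = 6·16 + 7
16 = 2·7 + 2
7 = 3·2 + 1
2 = 2·1 + 0  (stop)
So 2323/222 = [10; 2, 6, 2, 3, 2].

[10; 2, 6, 2, 3, 2]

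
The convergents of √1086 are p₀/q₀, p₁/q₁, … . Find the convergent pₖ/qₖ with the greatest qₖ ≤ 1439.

47092/1429

√1086 = [32; 1, 20, 1, 64, …] (period length 4).
Convergents:
  p_0/q_0 = 32/1
  p_1/q_1 = 33/1
  p_2/q_2 = 692/21
  p_3/q_3 = 725/22
  p_4/q_4 = 47092/1429
  p_5/q_5 = 47817/1451
q_4 = 1429 ≤ 1439 < 1451 = q_5, so the answer is 47092/1429.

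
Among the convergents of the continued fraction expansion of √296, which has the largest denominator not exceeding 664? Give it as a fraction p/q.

√296 = [17; 4, 1, 7, 1, 4, 34, …] (period length 6).
Convergents:
  p_0/q_0 = 17/1
  p_1/q_1 = 69/4
  p_2/q_2 = 86/5
  p_3/q_3 = 671/39
  p_4/q_4 = 757/44
  p_5/q_5 = 3699/215
  p_6/q_6 = 126523/7354
q_5 = 215 ≤ 664 < 7354 = q_6, so the answer is 3699/215.

3699/215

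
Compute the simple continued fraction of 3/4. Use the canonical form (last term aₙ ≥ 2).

3 = 0·4 + 3
4 = 1·3 + 1
3 = 3·1 + 0  (stop)
So 3/4 = [0; 1, 3].

[0; 1, 3]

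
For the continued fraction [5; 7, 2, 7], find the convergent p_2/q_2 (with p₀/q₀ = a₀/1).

77/15

Using pₖ = aₖpₖ₋₁ + pₖ₋₂, qₖ = aₖqₖ₋₁ + qₖ₋₂ (with p₋₁=1, p₋₂=0, q₋₁=0, q₋₂=1):
  k=0: a=5, p=5, q=1
  k=1: a=7, p=36, q=7
  k=2: a=2, p=77, q=15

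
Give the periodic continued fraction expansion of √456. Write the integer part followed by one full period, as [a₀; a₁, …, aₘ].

[21; 2, 1, 4, 1, 2, 42]

a₀ = ⌊√456⌋ = 21.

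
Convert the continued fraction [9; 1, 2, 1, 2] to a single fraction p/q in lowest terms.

107/11

Using pₖ = aₖpₖ₋₁ + pₖ₋₂ and qₖ = aₖqₖ₋₁ + qₖ₋₂:
  k=0: a=9, p=9, q=1
  k=1: a=1, p=10, q=1
  k=2: a=2, p=29, q=3
  k=3: a=1, p=39, q=4
  k=4: a=2, p=107, q=11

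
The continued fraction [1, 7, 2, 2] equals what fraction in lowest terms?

42/37

Using pₖ = aₖpₖ₋₁ + pₖ₋₂ and qₖ = aₖqₖ₋₁ + qₖ₋₂:
  k=0: a=1, p=1, q=1
  k=1: a=7, p=8, q=7
  k=2: a=2, p=17, q=15
  k=3: a=2, p=42, q=37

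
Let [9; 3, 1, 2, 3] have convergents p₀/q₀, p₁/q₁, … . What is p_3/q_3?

102/11

Using pₖ = aₖpₖ₋₁ + pₖ₋₂, qₖ = aₖqₖ₋₁ + qₖ₋₂ (with p₋₁=1, p₋₂=0, q₋₁=0, q₋₂=1):
  k=0: a=9, p=9, q=1
  k=1: a=3, p=28, q=3
  k=2: a=1, p=37, q=4
  k=3: a=2, p=102, q=11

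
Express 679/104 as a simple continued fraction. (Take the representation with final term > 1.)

[6; 1, 1, 8, 6]

679 = 6*104 + 55
104 = 1*55 + 49
55 = 1*49 + 6
49 = 8*6 + 1
6 = 6*1 + 0  (stop)
So 679/104 = [6; 1, 1, 8, 6].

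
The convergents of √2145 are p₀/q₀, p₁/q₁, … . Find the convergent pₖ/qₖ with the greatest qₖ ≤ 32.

741/16

√2145 = [46; 3, 5, 2, 5, 3, 92, …] (period length 6).
Convergents:
  p_0/q_0 = 46/1
  p_1/q_1 = 139/3
  p_2/q_2 = 741/16
  p_3/q_3 = 1621/35
q_2 = 16 ≤ 32 < 35 = q_3, so the answer is 741/16.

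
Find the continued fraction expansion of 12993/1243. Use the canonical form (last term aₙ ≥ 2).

[10; 2, 4, 1, 4, 3, 7]

12993 = 10·1243 + 563
1243 = 2·563 + 117
563 = 4·117 + 95
117 = 1·95 + 22
95 = 4·22 + 7
22 = 3·7 + 1
7 = 7·1 + 0  (stop)
So 12993/1243 = [10; 2, 4, 1, 4, 3, 7].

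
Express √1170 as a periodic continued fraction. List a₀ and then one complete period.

a₀ = ⌊√1170⌋ = 34.
With m₀=0, d₀=1 and mₖ₊₁ = dₖaₖ − mₖ, dₖ₊₁ = (n − mₖ₊₁²)/dₖ, aₖ₊₁ = ⌊(a₀+mₖ₊₁)/dₖ₊₁⌋:
  k=1: m=34, d=14, a=4
  k=2: m=22, d=49, a=1
  k=3: m=27, d=9, a=6
  k=4: m=27, d=49, a=1
  k=5: m=22, d=14, a=4
  k=6: m=34, d=1, a=68
d=1 and a=2a₀=68 at k=6, so the next step gives (m, d) = (34, 14) again — its k=1 value — and the period has length 6.

[34; 4, 1, 6, 1, 4, 68]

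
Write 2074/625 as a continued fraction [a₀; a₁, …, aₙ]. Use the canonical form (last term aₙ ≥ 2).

2074 = 3*625 + 199
625 = 3*199 + 28
199 = 7*28 + 3
28 = 9*3 + 1
3 = 3*1 + 0  (stop)
So 2074/625 = [3; 3, 7, 9, 3].

[3; 3, 7, 9, 3]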